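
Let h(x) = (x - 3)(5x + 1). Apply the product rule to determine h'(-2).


Let u(x) = x - 3 and v(x) = 5x + 1
u'(x) = 1
v'(x) = 5
Product rule: h'(x) = u'(x)*v(x) + u(x)*v'(x)
= 1 * (5x + 1) + (x - 3) * 5
At x = -2:
u(-2) = 1 * (-2) - 3 = -5
v(-2) = 5 * (-2) + 1 = -9
h'(-2) = 1 * (-9) + (-5) * 5
= -9 - 25
= -34

-34


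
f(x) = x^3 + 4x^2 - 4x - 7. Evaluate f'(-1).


Differentiate f(x) = x^3 + 4x^2 - 4x - 7 term by term:
f'(x) = 3x^2 + 8x - 4
Substitute x = -1:
f'(-1) = 3 * (-1)^2 + 8 * (-1) - 4
= 3 - 8 - 4
= -9

-9


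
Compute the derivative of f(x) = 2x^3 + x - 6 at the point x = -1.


Differentiate f(x) = 2x^3 + x - 6 term by term:
f'(x) = 6x^2 + 1
Substitute x = -1:
f'(-1) = 6 * (-1)^2 + 0 * (-1) + 1
= 6 + 0 + 1
= 7

7


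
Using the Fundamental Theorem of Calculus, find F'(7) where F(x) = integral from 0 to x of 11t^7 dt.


By the Fundamental Theorem of Calculus (Part 1):
If F(x) = integral from 0 to x of f(t) dt, then F'(x) = f(x)
Here f(t) = 11t^7
So F'(x) = 11x^7
Evaluate at x = 7:
F'(7) = 11 * 7^7
= 11 * 823543
= 9058973

9058973


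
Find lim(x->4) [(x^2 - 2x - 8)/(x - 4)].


Direct substitution gives 0/0, so we factor the numerator.
Factor: (x^2 - 2x - 8) = (x - 4)(x + 2)
Cancel the common factor (x - 4):
(x^2 - 2x - 8)/(x - 4) = (x + 2)
Now substitute x = 4:
= (4) - (-2) = 6

6


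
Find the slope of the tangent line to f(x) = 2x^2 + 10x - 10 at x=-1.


The slope of the tangent line equals f'(x) at the point.
f(x) = 2x^2 + 10x - 10
f'(x) = 4x + 10
At x = -1:
f'(-1) = 4 * (-1) + 10
= -4 + 10
= 6

6


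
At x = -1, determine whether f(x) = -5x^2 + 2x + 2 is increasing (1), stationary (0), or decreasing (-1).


Compute f'(x) to determine behavior:
f'(x) = -10x + 2
f'(-1) = -10 * (-1) + 2
= 10 + 2
= 12
Since f'(-1) > 0, the function is increasing (1)

1


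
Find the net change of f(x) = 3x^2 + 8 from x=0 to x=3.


Net change = f(b) - f(a)
f(x) = 3x^2 + 8
Compute f(3):
f(3) = 3 * 3^2 + 0 * 3 + 8
= 27 + 0 + 8
= 35
Compute f(0):
f(0) = 3 * 0^2 + 0 * 0 + 8
= 0 + 0 + 8
= 8
Net change = 35 - 8 = 27

27


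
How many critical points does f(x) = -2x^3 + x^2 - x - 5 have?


Find where f'(x) = 0:
f(x) = -2x^3 + x^2 - x - 5
f'(x) = -6x^2 + 2x - 1
This is a quadratic in x. Use the discriminant to count real roots.
Discriminant = (2)^2 - 4 * (-6) * (-1)
= 4 - 24
= -20
Since discriminant < 0, f'(x) = 0 has no real solutions.
Number of critical points: 0

0


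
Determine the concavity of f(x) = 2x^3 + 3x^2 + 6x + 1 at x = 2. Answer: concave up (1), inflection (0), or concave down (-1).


Concavity is determined by the sign of f''(x).
f(x) = 2x^3 + 3x^2 + 6x + 1
f'(x) = 6x^2 + 6x + 6
f''(x) = 12x + 6
f''(2) = 12 * 2 + 6
= 24 + 6
= 30
Since f''(2) > 0, the function is concave up (1)

1


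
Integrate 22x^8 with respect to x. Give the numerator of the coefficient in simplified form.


Apply the power rule for integration:
integral of ax^n dx = a/(n+1) * x^(n+1) + C
integral of 22x^8 dx
= 22/9 * x^9 + C
The coefficient in lowest terms is 22/9, and its numerator is 22

22


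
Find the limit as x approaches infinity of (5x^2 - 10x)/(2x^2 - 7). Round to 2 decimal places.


For limits at infinity with equal-degree polynomials,
we compare leading coefficients.
Numerator leading term: 5x^2
Denominator leading term: 2x^2
Divide both by x^2:
lim = (5 - 10/x) / (2 - 7/x^2)
As x -> infinity, the 1/x and 1/x^2 terms vanish:
= 5/2 = 2.50

2.50


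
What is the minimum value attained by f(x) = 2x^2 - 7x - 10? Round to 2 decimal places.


For a quadratic f(x) = ax^2 + bx + c with a > 0, the minimum is at the vertex.
Vertex x-coordinate: x = -b/(2a)
x = -(-7) / (2 * 2)
x = 7/4
Substitute back to find the minimum value:
f(7/4) = 2 * (7/4)^2 - 7 * (7/4) - 10
= 49/8 - 49/4 - 10
= -129/8 ≈ -16.13

-16.13


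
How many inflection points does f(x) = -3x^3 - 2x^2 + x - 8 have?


Inflection points occur where f''(x) = 0 and concavity changes.
f(x) = -3x^3 - 2x^2 + x - 8
f'(x) = -9x^2 - 4x + 1
f''(x) = -18x - 4
Set f''(x) = 0:
-18x - 4 = 0
x = 4 / (-18) = -2/9
Since f''(x) is linear (degree 1), it changes sign at this point.
Therefore there is exactly 1 inflection point.

1


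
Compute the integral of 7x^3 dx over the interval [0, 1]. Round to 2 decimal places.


Find the antiderivative of 7x^3:
F(x) = 7/4 * x^4
Apply the Fundamental Theorem of Calculus:
F(1) - F(0)
= 7/4 * 1^4 - 7/4 * 0^4
= 7/4 * (1 - 0)
= 7/4 * 1
= 7/4 = 1.75

1.75


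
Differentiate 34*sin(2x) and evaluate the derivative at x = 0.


Apply the chain rule to differentiate 34*sin(2x):
d/dx [34*sin(2x)]
= 34 * cos(2x) * d/dx(2x)
= 34 * 2 * cos(2x)
= 68 * cos(2x)
Evaluate at x = 0:
= 68 * cos(0)
= 68 * 1
= 68

68


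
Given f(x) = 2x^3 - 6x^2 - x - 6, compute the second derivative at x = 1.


First derivative:
f'(x) = 6x^2 - 12x - 1
Second derivative:
f''(x) = 12x - 12
Substitute x = 1:
f''(1) = 12 * 1 - 12
= 12 - 12
= 0

0


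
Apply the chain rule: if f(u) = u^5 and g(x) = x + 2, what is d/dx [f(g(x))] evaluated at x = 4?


Using the chain rule: (f(g(x)))' = f'(g(x)) * g'(x)
First, find g(4):
g(4) = 1 * 4 + 2 = 6
Next, f'(u) = 5u^4
And g'(x) = 1
So f'(g(4)) * g'(4)
= 5 * 6^4 * 1
= 5 * 1296 * 1
= 6480

6480


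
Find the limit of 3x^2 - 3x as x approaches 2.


Since polynomials are continuous, we use direct substitution.
lim(x->2) of 3x^2 - 3x
= 3 * 2^2 - 3 * 2 + 0
= 12 - 6 + 0
= 6

6


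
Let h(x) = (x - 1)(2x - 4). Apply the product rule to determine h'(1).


Let u(x) = x - 1 and v(x) = 2x - 4
u'(x) = 1
v'(x) = 2
Product rule: h'(x) = u'(x)*v(x) + u(x)*v'(x)
= 1 * (2x - 4) + (x - 1) * 2
At x = 1:
u(1) = 1 * 1 - 1 = 0
v(1) = 2 * 1 - 4 = -2
h'(1) = 1 * (-2) + 0 * 2
= -2 + 0
= -2

-2


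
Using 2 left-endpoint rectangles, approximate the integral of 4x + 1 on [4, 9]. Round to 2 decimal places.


Left Riemann sum uses left endpoints of each subinterval.
Interval: [4, 9], n = 2
dx = (9 - 4) / 2 = 5/2
Left endpoints: [4, 13/2]
f values: [17, 27]
Sum = dx * (sum of f values)
= 5/2 * 44
= 110 = 110.00

110.00


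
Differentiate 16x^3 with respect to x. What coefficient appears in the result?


We apply the power rule: d/dx [ax^n] = a*n * x^(n-1)
d/dx [16x^3]
= 16 * 3 * x^(3-1)
= 48x^2
The coefficient is 48

48


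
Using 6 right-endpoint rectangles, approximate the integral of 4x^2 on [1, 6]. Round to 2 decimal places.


Right Riemann sum uses right endpoints of each subinterval.
Interval: [1, 6], n = 6
dx = (6 - 1) / 6 = 5/6
Right endpoints: [11/6, 8/3, 7/2, 13/3, 31/6, 6]
f values: [121/9, 256/9, 49, 676/9, 961/9, 144]
Sum = dx * (sum of f values)
= 5/6 * 3751/9
= 18755/54 ≈ 347.31

347.31


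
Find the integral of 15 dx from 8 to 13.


The integral of a constant k over [a, b] equals k * (b - a).
integral from 8 to 13 of 15 dx
= 15 * (13 - 8)
= 15 * 5
= 75

75


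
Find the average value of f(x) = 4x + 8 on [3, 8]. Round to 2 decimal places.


Average value = 1/(b-a) * integral from a to b of f(x) dx
First compute the integral of 4x + 8:
F(x) = 2x^2 + 8x
F(8) = 2 * 64 + 8 * 8 = 192
F(3) = 2 * 9 + 8 * 3 = 42
Integral = 192 - 42 = 150
Average = 150 / (8 - 3) = 150 / 5
= 30 = 30.00

30.00


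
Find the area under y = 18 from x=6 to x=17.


The area under a constant function y = 18 is a rectangle.
Width = 17 - 6 = 11
Height = 18
Area = width * height
= 11 * 18
= 198

198


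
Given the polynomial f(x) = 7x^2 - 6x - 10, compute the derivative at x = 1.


Differentiate term by term using power and sum rules:
f(x) = 7x^2 - 6x - 10
f'(x) = 14x - 6
Substitute x = 1:
f'(1) = 14 * 1 - 6
= 14 - 6
= 8

8


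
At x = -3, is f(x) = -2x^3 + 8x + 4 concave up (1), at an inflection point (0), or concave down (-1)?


Concavity is determined by the sign of f''(x).
f(x) = -2x^3 + 8x + 4
f'(x) = -6x^2 + 8
f''(x) = -12x
f''(-3) = -12 * (-3) + 0
= 36 + 0
= 36
Since f''(-3) > 0, the function is concave up (1)

1


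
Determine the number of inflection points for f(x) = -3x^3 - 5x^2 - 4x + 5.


Inflection points occur where f''(x) = 0 and concavity changes.
f(x) = -3x^3 - 5x^2 - 4x + 5
f'(x) = -9x^2 - 10x - 4
f''(x) = -18x - 10
Set f''(x) = 0:
-18x - 10 = 0
x = 10 / (-18) = -5/9
Since f''(x) is linear (degree 1), it changes sign at this point.
Therefore there is exactly 1 inflection point.

1


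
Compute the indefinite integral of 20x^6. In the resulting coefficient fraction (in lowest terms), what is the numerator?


Apply the power rule for integration:
integral of ax^n dx = a/(n+1) * x^(n+1) + C
integral of 20x^6 dx
= 20/7 * x^7 + C
The coefficient in lowest terms is 20/7, and its numerator is 20

20


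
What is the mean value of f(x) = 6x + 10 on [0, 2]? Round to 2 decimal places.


Average value = 1/(b-a) * integral from a to b of f(x) dx
First compute the integral of 6x + 10:
F(x) = 3x^2 + 10x
F(2) = 3 * 4 + 10 * 2 = 32
F(0) = 3 * 0 + 10 * 0 = 0
Integral = 32 - 0 = 32
Average = 32 / (2 - 0) = 32 / 2
= 16 = 16.00

16.00


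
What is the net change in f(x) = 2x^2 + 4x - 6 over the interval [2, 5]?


Net change = f(b) - f(a)
f(x) = 2x^2 + 4x - 6
Compute f(5):
f(5) = 2 * 5^2 + 4 * 5 - 6
= 50 + 20 - 6
= 64
Compute f(2):
f(2) = 2 * 2^2 + 4 * 2 - 6
= 8 + 8 - 6
= 10
Net change = 64 - 10 = 54

54


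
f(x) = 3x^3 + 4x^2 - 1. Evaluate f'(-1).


Differentiate f(x) = 3x^3 + 4x^2 - 1 term by term:
f'(x) = 9x^2 + 8x
Substitute x = -1:
f'(-1) = 9 * (-1)^2 + 8 * (-1) + 0
= 9 - 8 + 0
= 1

1


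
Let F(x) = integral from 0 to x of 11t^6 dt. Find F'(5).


By the Fundamental Theorem of Calculus (Part 1):
If F(x) = integral from 0 to x of f(t) dt, then F'(x) = f(x)
Here f(t) = 11t^6
So F'(x) = 11x^6
Evaluate at x = 5:
F'(5) = 11 * 5^6
= 11 * 15625
= 171875

171875


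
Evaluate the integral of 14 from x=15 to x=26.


The integral of a constant k over [a, b] equals k * (b - a).
integral from 15 to 26 of 14 dx
= 14 * (26 - 15)
= 14 * 11
= 154

154


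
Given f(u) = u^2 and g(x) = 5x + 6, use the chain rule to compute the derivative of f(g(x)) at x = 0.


Using the chain rule: (f(g(x)))' = f'(g(x)) * g'(x)
First, find g(0):
g(0) = 5 * 0 + 6 = 6
Next, f'(u) = 2u
And g'(x) = 5
So f'(g(0)) * g'(0)
= 2 * 6 * 5
= 60

60


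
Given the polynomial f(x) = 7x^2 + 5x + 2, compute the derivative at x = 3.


Differentiate term by term using power and sum rules:
f(x) = 7x^2 + 5x + 2
f'(x) = 14x + 5
Substitute x = 3:
f'(3) = 14 * 3 + 5
= 42 + 5
= 47

47


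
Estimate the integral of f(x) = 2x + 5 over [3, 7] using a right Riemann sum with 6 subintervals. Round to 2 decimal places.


Right Riemann sum uses right endpoints of each subinterval.
Interval: [3, 7], n = 6
dx = (7 - 3) / 6 = 2/3
Right endpoints: [11/3, 13/3, 5, 17/3, 19/3, 7]
f values: [37/3, 41/3, 15, 49/3, 53/3, 19]
Sum = dx * (sum of f values)
= 2/3 * 94
= 188/3 ≈ 62.67

62.67


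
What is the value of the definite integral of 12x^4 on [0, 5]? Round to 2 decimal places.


Find the antiderivative of 12x^4:
F(x) = 12/5 * x^5
Apply the Fundamental Theorem of Calculus:
F(5) - F(0)
= 12/5 * 5^5 - 12/5 * 0^5
= 12/5 * (3125 - 0)
= 12/5 * 3125
= 7500 = 7500.00

7500.00


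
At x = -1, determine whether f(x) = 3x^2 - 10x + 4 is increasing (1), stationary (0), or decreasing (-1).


Compute f'(x) to determine behavior:
f'(x) = 6x - 10
f'(-1) = 6 * (-1) - 10
= -6 - 10
= -16
Since f'(-1) < 0, the function is decreasing (-1)

-1


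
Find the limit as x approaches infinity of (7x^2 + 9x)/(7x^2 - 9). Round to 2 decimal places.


For limits at infinity with equal-degree polynomials,
we compare leading coefficients.
Numerator leading term: 7x^2
Denominator leading term: 7x^2
Divide both by x^2:
lim = (7 + 9/x) / (7 - 9/x^2)
As x -> infinity, the 1/x and 1/x^2 terms vanish:
= 7/7 = 1 = 1.00

1.00


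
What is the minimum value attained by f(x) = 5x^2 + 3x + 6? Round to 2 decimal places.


For a quadratic f(x) = ax^2 + bx + c with a > 0, the minimum is at the vertex.
Vertex x-coordinate: x = -b/(2a)
x = -(3) / (2 * 5)
x = -3/10
Substitute back to find the minimum value:
f(-3/10) = 5 * (-3/10)^2 + 3 * (-3/10) + 6
= 9/20 - 9/10 + 6
= 111/20 = 5.55

5.55


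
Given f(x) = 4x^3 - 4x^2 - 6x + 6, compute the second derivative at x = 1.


First derivative:
f'(x) = 12x^2 - 8x - 6
Second derivative:
f''(x) = 24x - 8
Substitute x = 1:
f''(1) = 24 * 1 - 8
= 24 - 8
= 16

16


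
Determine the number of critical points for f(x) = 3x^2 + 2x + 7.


Find where f'(x) = 0:
f'(x) = 6x + 2
Set f'(x) = 0:
6x + 2 = 0
x = -2 / 6 = -1/3
This is a linear equation in x, so there is exactly one solution.
Number of critical points: 1

1


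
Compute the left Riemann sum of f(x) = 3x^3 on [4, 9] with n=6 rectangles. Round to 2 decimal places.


Left Riemann sum uses left endpoints of each subinterval.
Interval: [4, 9], n = 6
dx = (9 - 4) / 6 = 5/6
Left endpoints: [4, 29/6, 17/3, 13/2, 22/3, 49/6]
f values: [192, 24389/72, 4913/9, 6591/8, 10648/9, 117649/72]
Sum = dx * (sum of f values)
= 5/6 * 37741/8
= 188705/48 ≈ 3931.35

3931.35


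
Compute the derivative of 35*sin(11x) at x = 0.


Apply the chain rule to differentiate 35*sin(11x):
d/dx [35*sin(11x)]
= 35 * cos(11x) * d/dx(11x)
= 35 * 11 * cos(11x)
= 385 * cos(11x)
Evaluate at x = 0:
= 385 * cos(0)
= 385 * 1
= 385

385


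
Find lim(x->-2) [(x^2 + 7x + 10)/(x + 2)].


Direct substitution gives 0/0, so we factor the numerator.
Factor: (x^2 + 7x + 10) = (x + 2)(x + 5)
Cancel the common factor (x + 2):
(x^2 + 7x + 10)/(x + 2) = (x + 5)
Now substitute x = -2:
= (-2) - (-5) = 3

3


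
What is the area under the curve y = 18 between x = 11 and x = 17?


The area under a constant function y = 18 is a rectangle.
Width = 17 - 11 = 6
Height = 18
Area = width * height
= 6 * 18
= 108

108


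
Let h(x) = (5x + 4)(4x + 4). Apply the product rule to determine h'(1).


Let u(x) = 5x + 4 and v(x) = 4x + 4
u'(x) = 5
v'(x) = 4
Product rule: h'(x) = u'(x)*v(x) + u(x)*v'(x)
= 5 * (4x + 4) + (5x + 4) * 4
At x = 1:
u(1) = 5 * 1 + 4 = 9
v(1) = 4 * 1 + 4 = 8
h'(1) = 5 * 8 + 9 * 4
= 40 + 36
= 76

76


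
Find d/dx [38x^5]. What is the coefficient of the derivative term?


We apply the power rule: d/dx [ax^n] = a*n * x^(n-1)
d/dx [38x^5]
= 38 * 5 * x^(5-1)
= 190x^4
The coefficient is 190

190


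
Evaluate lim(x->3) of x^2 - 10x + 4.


Since polynomials are continuous, we use direct substitution.
lim(x->3) of x^2 - 10x + 4
= 1 * 3^2 - 10 * 3 + 4
= 9 - 30 + 4
= -17

-17


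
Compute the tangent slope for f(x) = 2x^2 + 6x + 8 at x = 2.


The slope of the tangent line equals f'(x) at the point.
f(x) = 2x^2 + 6x + 8
f'(x) = 4x + 6
At x = 2:
f'(2) = 4 * 2 + 6
= 8 + 6
= 14

14


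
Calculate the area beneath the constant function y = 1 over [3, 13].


The area under a constant function y = 1 is a rectangle.
Width = 13 - 3 = 10
Height = 1
Area = width * height
= 10 * 1
= 10

10


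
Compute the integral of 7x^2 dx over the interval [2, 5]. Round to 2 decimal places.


Find the antiderivative of 7x^2:
F(x) = 7/3 * x^3
Apply the Fundamental Theorem of Calculus:
F(5) - F(2)
= 7/3 * 5^3 - 7/3 * 2^3
= 7/3 * (125 - 8)
= 7/3 * 117
= 273 = 273.00

273.00


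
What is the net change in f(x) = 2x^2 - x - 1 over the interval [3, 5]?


Net change = f(b) - f(a)
f(x) = 2x^2 - x - 1
Compute f(5):
f(5) = 2 * 5^2 - 1 * 5 - 1
= 50 - 5 - 1
= 44
Compute f(3):
f(3) = 2 * 3^2 - 1 * 3 - 1
= 18 - 3 - 1
= 14
Net change = 44 - 14 = 30

30


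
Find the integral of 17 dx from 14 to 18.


The integral of a constant k over [a, b] equals k * (b - a).
integral from 14 to 18 of 17 dx
= 17 * (18 - 14)
= 17 * 4
= 68

68


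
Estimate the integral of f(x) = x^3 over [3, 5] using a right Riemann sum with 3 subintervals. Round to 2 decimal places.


Right Riemann sum uses right endpoints of each subinterval.
Interval: [3, 5], n = 3
dx = (5 - 3) / 3 = 2/3
Right endpoints: [11/3, 13/3, 5]
f values: [1331/27, 2197/27, 125]
Sum = dx * (sum of f values)
= 2/3 * 767/3
= 1534/9 ≈ 170.44

170.44


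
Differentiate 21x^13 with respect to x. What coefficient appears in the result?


We apply the power rule: d/dx [ax^n] = a*n * x^(n-1)
d/dx [21x^13]
= 21 * 13 * x^(13-1)
= 273x^12
The coefficient is 273

273


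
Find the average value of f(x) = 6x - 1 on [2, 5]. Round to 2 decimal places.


Average value = 1/(b-a) * integral from a to b of f(x) dx
First compute the integral of 6x - 1:
F(x) = 3x^2 - x
F(5) = 3 * 25 - 1 * 5 = 70
F(2) = 3 * 4 - 1 * 2 = 10
Integral = 70 - 10 = 60
Average = 60 / (5 - 2) = 60 / 3
= 20 = 20.00

20.00


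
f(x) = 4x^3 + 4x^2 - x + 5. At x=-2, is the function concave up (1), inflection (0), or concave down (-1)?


Concavity is determined by the sign of f''(x).
f(x) = 4x^3 + 4x^2 - x + 5
f'(x) = 12x^2 + 8x - 1
f''(x) = 24x + 8
f''(-2) = 24 * (-2) + 8
= -48 + 8
= -40
Since f''(-2) < 0, the function is concave down (-1)

-1


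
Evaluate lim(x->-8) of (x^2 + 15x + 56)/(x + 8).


Direct substitution gives 0/0, so we factor the numerator.
Factor: (x^2 + 15x + 56) = (x + 8)(x + 7)
Cancel the common factor (x + 8):
(x^2 + 15x + 56)/(x + 8) = (x + 7)
Now substitute x = -8:
= (-8) - (-7) = -1

-1


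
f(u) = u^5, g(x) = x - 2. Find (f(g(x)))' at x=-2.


Using the chain rule: (f(g(x)))' = f'(g(x)) * g'(x)
First, find g(-2):
g(-2) = 1 * (-2) - 2 = -4
Next, f'(u) = 5u^4
And g'(x) = 1
So f'(g(-2)) * g'(-2)
= 5 * (-4)^4 * 1
= 5 * 256 * 1
= 1280

1280


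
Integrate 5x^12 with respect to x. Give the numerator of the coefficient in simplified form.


Apply the power rule for integration:
integral of ax^n dx = a/(n+1) * x^(n+1) + C
integral of 5x^12 dx
= 5/13 * x^13 + C
The coefficient in lowest terms is 5/13, and its numerator is 5

5


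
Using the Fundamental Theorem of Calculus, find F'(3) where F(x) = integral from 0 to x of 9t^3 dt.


By the Fundamental Theorem of Calculus (Part 1):
If F(x) = integral from 0 to x of f(t) dt, then F'(x) = f(x)
Here f(t) = 9t^3
So F'(x) = 9x^3
Evaluate at x = 3:
F'(3) = 9 * 3^3
= 9 * 27
= 243

243


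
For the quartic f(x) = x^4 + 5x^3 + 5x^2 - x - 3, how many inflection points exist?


Inflection points occur where f''(x) = 0 and concavity changes.
f(x) = x^4 + 5x^3 + 5x^2 - x - 3
f'(x) = 4x^3 + 15x^2 + 10x - 1
f''(x) = 12x^2 + 30x + 10
This is a quadratic in x. Use the discriminant to count real roots.
Discriminant = (30)^2 - 4 * 12 * 10
= 900 - 480
= 420
Since discriminant > 0, f''(x) = 0 has 2 distinct real solutions.
A quadratic with two distinct real roots changes sign at each root, so concavity changes at both.
Number of inflection points: 2

2


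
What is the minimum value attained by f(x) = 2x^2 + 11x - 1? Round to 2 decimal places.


For a quadratic f(x) = ax^2 + bx + c with a > 0, the minimum is at the vertex.
Vertex x-coordinate: x = -b/(2a)
x = -(11) / (2 * 2)
x = -11/4
Substitute back to find the minimum value:
f(-11/4) = 2 * (-11/4)^2 + 11 * (-11/4) - 1
= 121/8 - 121/4 - 1
= -129/8 ≈ -16.13

-16.13


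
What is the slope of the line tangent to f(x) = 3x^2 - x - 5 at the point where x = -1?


The slope of the tangent line equals f'(x) at the point.
f(x) = 3x^2 - x - 5
f'(x) = 6x - 1
At x = -1:
f'(-1) = 6 * (-1) - 1
= -6 - 1
= -7

-7


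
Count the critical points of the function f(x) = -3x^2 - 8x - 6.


Find where f'(x) = 0:
f'(x) = -6x - 8
Set f'(x) = 0:
-6x - 8 = 0
x = 8 / (-6) = -4/3
This is a linear equation in x, so there is exactly one solution.
Number of critical points: 1

1


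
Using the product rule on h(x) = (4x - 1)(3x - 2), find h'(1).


Let u(x) = 4x - 1 and v(x) = 3x - 2
u'(x) = 4
v'(x) = 3
Product rule: h'(x) = u'(x)*v(x) + u(x)*v'(x)
= 4 * (3x - 2) + (4x - 1) * 3
At x = 1:
u(1) = 4 * 1 - 1 = 3
v(1) = 3 * 1 - 2 = 1
h'(1) = 4 * 1 + 3 * 3
= 4 + 9
= 13

13


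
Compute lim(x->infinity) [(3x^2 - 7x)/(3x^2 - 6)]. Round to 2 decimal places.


For limits at infinity with equal-degree polynomials,
we compare leading coefficients.
Numerator leading term: 3x^2
Denominator leading term: 3x^2
Divide both by x^2:
lim = (3 - 7/x) / (3 - 6/x^2)
As x -> infinity, the 1/x and 1/x^2 terms vanish:
= 3/3 = 1 = 1.00

1.00


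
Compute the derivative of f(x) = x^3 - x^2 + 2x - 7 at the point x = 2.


Differentiate f(x) = x^3 - x^2 + 2x - 7 term by term:
f'(x) = 3x^2 - 2x + 2
Substitute x = 2:
f'(2) = 3 * 2^2 - 2 * 2 + 2
= 12 - 4 + 2
= 10

10


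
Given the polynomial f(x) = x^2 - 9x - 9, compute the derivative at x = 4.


Differentiate term by term using power and sum rules:
f(x) = x^2 - 9x - 9
f'(x) = 2x - 9
Substitute x = 4:
f'(4) = 2 * 4 - 9
= 8 - 9
= -1

-1


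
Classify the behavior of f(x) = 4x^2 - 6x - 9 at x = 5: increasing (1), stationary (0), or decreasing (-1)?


Compute f'(x) to determine behavior:
f'(x) = 8x - 6
f'(5) = 8 * 5 - 6
= 40 - 6
= 34
Since f'(5) > 0, the function is increasing (1)

1


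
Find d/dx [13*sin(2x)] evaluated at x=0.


Apply the chain rule to differentiate 13*sin(2x):
d/dx [13*sin(2x)]
= 13 * cos(2x) * d/dx(2x)
= 13 * 2 * cos(2x)
= 26 * cos(2x)
Evaluate at x = 0:
= 26 * cos(0)
= 26 * 1
= 26

26


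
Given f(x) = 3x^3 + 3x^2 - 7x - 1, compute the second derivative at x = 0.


First derivative:
f'(x) = 9x^2 + 6x - 7
Second derivative:
f''(x) = 18x + 6
Substitute x = 0:
f''(0) = 18 * 0 + 6
= 0 + 6
= 6

6


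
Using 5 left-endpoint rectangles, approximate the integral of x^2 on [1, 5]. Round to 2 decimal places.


Left Riemann sum uses left endpoints of each subinterval.
Interval: [1, 5], n = 5
dx = (5 - 1) / 5 = 4/5
Left endpoints: [1, 9/5, 13/5, 17/5, 21/5]
f values: [1, 81/25, 169/25, 289/25, 441/25]
Sum = dx * (sum of f values)
= 4/5 * 201/5
= 804/25 = 32.16

32.16


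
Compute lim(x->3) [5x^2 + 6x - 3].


Since polynomials are continuous, we use direct substitution.
lim(x->3) of 5x^2 + 6x - 3
= 5 * 3^2 + 6 * 3 - 3
= 45 + 18 - 3
= 60

60


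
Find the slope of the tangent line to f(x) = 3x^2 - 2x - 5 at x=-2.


The slope of the tangent line equals f'(x) at the point.
f(x) = 3x^2 - 2x - 5
f'(x) = 6x - 2
At x = -2:
f'(-2) = 6 * (-2) - 2
= -12 - 2
= -14

-14


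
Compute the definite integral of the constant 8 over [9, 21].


The integral of a constant k over [a, b] equals k * (b - a).
integral from 9 to 21 of 8 dx
= 8 * (21 - 9)
= 8 * 12
= 96

96


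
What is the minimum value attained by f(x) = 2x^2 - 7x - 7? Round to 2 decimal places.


For a quadratic f(x) = ax^2 + bx + c with a > 0, the minimum is at the vertex.
Vertex x-coordinate: x = -b/(2a)
x = -(-7) / (2 * 2)
x = 7/4
Substitute back to find the minimum value:
f(7/4) = 2 * (7/4)^2 - 7 * (7/4) - 7
= 49/8 - 49/4 - 7
= -105/8 ≈ -13.13

-13.13


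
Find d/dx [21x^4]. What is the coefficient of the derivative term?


We apply the power rule: d/dx [ax^n] = a*n * x^(n-1)
d/dx [21x^4]
= 21 * 4 * x^(4-1)
= 84x^3
The coefficient is 84

84


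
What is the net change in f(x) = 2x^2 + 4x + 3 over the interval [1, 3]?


Net change = f(b) - f(a)
f(x) = 2x^2 + 4x + 3
Compute f(3):
f(3) = 2 * 3^2 + 4 * 3 + 3
= 18 + 12 + 3
= 33
Compute f(1):
f(1) = 2 * 1^2 + 4 * 1 + 3
= 2 + 4 + 3
= 9
Net change = 33 - 9 = 24

24


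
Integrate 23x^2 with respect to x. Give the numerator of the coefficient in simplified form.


Apply the power rule for integration:
integral of ax^n dx = a/(n+1) * x^(n+1) + C
integral of 23x^2 dx
= 23/3 * x^3 + C
The coefficient in lowest terms is 23/3, and its numerator is 23

23


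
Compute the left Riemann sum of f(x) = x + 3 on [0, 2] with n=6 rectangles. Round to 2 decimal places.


Left Riemann sum uses left endpoints of each subinterval.
Interval: [0, 2], n = 6
dx = (2 - 0) / 6 = 1/3
Left endpoints: [0, 1/3, 2/3, 1, 4/3, 5/3]
f values: [3, 10/3, 11/3, 4, 13/3, 14/3]
Sum = dx * (sum of f values)
= 1/3 * 23
= 23/3 ≈ 7.67

7.67


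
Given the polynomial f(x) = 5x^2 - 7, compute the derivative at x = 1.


Differentiate term by term using power and sum rules:
f(x) = 5x^2 - 7
f'(x) = 10x
Substitute x = 1:
f'(1) = 10 * 1 + 0
= 10 + 0
= 10

10


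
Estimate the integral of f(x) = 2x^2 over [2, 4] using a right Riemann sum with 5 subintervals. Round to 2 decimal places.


Right Riemann sum uses right endpoints of each subinterval.
Interval: [2, 4], n = 5
dx = (4 - 2) / 5 = 2/5
Right endpoints: [12/5, 14/5, 16/5, 18/5, 4]
f values: [288/25, 392/25, 512/25, 648/25, 32]
Sum = dx * (sum of f values)
= 2/5 * 528/5
= 1056/25 = 42.24

42.24


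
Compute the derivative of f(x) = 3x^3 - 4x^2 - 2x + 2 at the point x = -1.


Differentiate f(x) = 3x^3 - 4x^2 - 2x + 2 term by term:
f'(x) = 9x^2 - 8x - 2
Substitute x = -1:
f'(-1) = 9 * (-1)^2 - 8 * (-1) - 2
= 9 + 8 - 2
= 15

15


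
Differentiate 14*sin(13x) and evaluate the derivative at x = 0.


Apply the chain rule to differentiate 14*sin(13x):
d/dx [14*sin(13x)]
= 14 * cos(13x) * d/dx(13x)
= 14 * 13 * cos(13x)
= 182 * cos(13x)
Evaluate at x = 0:
= 182 * cos(0)
= 182 * 1
= 182

182


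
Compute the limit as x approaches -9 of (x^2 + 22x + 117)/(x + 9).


Direct substitution gives 0/0, so we factor the numerator.
Factor: (x^2 + 22x + 117) = (x + 9)(x + 13)
Cancel the common factor (x + 9):
(x^2 + 22x + 117)/(x + 9) = (x + 13)
Now substitute x = -9:
= (-9) - (-13) = 4

4


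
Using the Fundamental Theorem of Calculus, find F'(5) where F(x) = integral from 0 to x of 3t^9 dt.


By the Fundamental Theorem of Calculus (Part 1):
If F(x) = integral from 0 to x of f(t) dt, then F'(x) = f(x)
Here f(t) = 3t^9
So F'(x) = 3x^9
Evaluate at x = 5:
F'(5) = 3 * 5^9
= 3 * 1953125
= 5859375

5859375


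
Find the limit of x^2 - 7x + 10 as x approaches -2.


Since polynomials are continuous, we use direct substitution.
lim(x->-2) of x^2 - 7x + 10
= 1 * (-2)^2 - 7 * (-2) + 10
= 4 + 14 + 10
= 28

28


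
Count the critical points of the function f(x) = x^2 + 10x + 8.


Find where f'(x) = 0:
f'(x) = 2x + 10
Set f'(x) = 0:
2x + 10 = 0
x = -10 / 2 = -5
This is a linear equation in x, so there is exactly one solution.
Number of critical points: 1

1


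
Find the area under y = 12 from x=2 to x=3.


The area under a constant function y = 12 is a rectangle.
Width = 3 - 2 = 1
Height = 12
Area = width * height
= 1 * 12
= 12

12


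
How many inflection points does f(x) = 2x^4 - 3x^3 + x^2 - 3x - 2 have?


Inflection points occur where f''(x) = 0 and concavity changes.
f(x) = 2x^4 - 3x^3 + x^2 - 3x - 2
f'(x) = 8x^3 - 9x^2 + 2x - 3
f''(x) = 24x^2 - 18x + 2
This is a quadratic in x. Use the discriminant to count real roots.
Discriminant = (-18)^2 - 4 * 24 * 2
= 324 - 192
= 132
Since discriminant > 0, f''(x) = 0 has 2 distinct real solutions.
A quadratic with two distinct real roots changes sign at each root, so concavity changes at both.
Number of inflection points: 2

2


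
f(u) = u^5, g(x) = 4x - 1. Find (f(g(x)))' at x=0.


Using the chain rule: (f(g(x)))' = f'(g(x)) * g'(x)
First, find g(0):
g(0) = 4 * 0 - 1 = -1
Next, f'(u) = 5u^4
And g'(x) = 4
So f'(g(0)) * g'(0)
= 5 * (-1)^4 * 4
= 5 * 1 * 4
= 20

20


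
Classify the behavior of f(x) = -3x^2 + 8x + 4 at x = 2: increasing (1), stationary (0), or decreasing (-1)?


Compute f'(x) to determine behavior:
f'(x) = -6x + 8
f'(2) = -6 * 2 + 8
= -12 + 8
= -4
Since f'(2) < 0, the function is decreasing (-1)

-1


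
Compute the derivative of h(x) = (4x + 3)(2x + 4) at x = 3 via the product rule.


Let u(x) = 4x + 3 and v(x) = 2x + 4
u'(x) = 4
v'(x) = 2
Product rule: h'(x) = u'(x)*v(x) + u(x)*v'(x)
= 4 * (2x + 4) + (4x + 3) * 2
At x = 3:
u(3) = 4 * 3 + 3 = 15
v(3) = 2 * 3 + 4 = 10
h'(3) = 4 * 10 + 15 * 2
= 40 + 30
= 70

70


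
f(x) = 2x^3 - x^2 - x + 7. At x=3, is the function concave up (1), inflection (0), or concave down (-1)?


Concavity is determined by the sign of f''(x).
f(x) = 2x^3 - x^2 - x + 7
f'(x) = 6x^2 - 2x - 1
f''(x) = 12x - 2
f''(3) = 12 * 3 - 2
= 36 - 2
= 34
Since f''(3) > 0, the function is concave up (1)

1


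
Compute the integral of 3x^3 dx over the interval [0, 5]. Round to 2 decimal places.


Find the antiderivative of 3x^3:
F(x) = 3/4 * x^4
Apply the Fundamental Theorem of Calculus:
F(5) - F(0)
= 3/4 * 5^4 - 3/4 * 0^4
= 3/4 * (625 - 0)
= 3/4 * 625
= 1875/4 = 468.75

468.75


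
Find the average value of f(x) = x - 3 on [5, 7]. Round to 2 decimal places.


Average value = 1/(b-a) * integral from a to b of f(x) dx
First compute the integral of x - 3:
F(x) = (1/2)x^2 - 3x
F(7) = 1/2 * 49 - 3 * 7 = 7/2
F(5) = 1/2 * 25 - 3 * 5 = -5/2
Integral = 7/2 - (-5/2) = 6
Average = 6 / (7 - 5) = 6 / 2
= 3 = 3.00

3.00


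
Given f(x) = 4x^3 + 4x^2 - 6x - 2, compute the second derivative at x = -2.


First derivative:
f'(x) = 12x^2 + 8x - 6
Second derivative:
f''(x) = 24x + 8
Substitute x = -2:
f''(-2) = 24 * (-2) + 8
= -48 + 8
= -40

-40


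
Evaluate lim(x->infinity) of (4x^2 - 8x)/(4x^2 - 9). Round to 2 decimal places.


For limits at infinity with equal-degree polynomials,
we compare leading coefficients.
Numerator leading term: 4x^2
Denominator leading term: 4x^2
Divide both by x^2:
lim = (4 - 8/x) / (4 - 9/x^2)
As x -> infinity, the 1/x and 1/x^2 terms vanish:
= 4/4 = 1 = 1.00

1.00


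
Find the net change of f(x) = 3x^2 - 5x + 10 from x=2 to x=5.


Net change = f(b) - f(a)
f(x) = 3x^2 - 5x + 10
Compute f(5):
f(5) = 3 * 5^2 - 5 * 5 + 10
= 75 - 25 + 10
= 60
Compute f(2):
f(2) = 3 * 2^2 - 5 * 2 + 10
= 12 - 10 + 10
= 12
Net change = 60 - 12 = 48

48


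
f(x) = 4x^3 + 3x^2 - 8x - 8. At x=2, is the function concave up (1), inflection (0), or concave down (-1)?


Concavity is determined by the sign of f''(x).
f(x) = 4x^3 + 3x^2 - 8x - 8
f'(x) = 12x^2 + 6x - 8
f''(x) = 24x + 6
f''(2) = 24 * 2 + 6
= 48 + 6
= 54
Since f''(2) > 0, the function is concave up (1)

1


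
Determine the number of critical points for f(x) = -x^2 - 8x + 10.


Find where f'(x) = 0:
f'(x) = -2x - 8
Set f'(x) = 0:
-2x - 8 = 0
x = 8 / (-2) = -4
This is a linear equation in x, so there is exactly one solution.
Number of critical points: 1

1


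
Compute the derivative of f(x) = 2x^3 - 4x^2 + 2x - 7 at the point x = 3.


Differentiate f(x) = 2x^3 - 4x^2 + 2x - 7 term by term:
f'(x) = 6x^2 - 8x + 2
Substitute x = 3:
f'(3) = 6 * 3^2 - 8 * 3 + 2
= 54 - 24 + 2
= 32

32


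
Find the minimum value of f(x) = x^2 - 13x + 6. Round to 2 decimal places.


For a quadratic f(x) = ax^2 + bx + c with a > 0, the minimum is at the vertex.
Vertex x-coordinate: x = -b/(2a)
x = -(-13) / (2 * 1)
x = 13/2
Substitute back to find the minimum value:
f(13/2) = 1 * (13/2)^2 - 13 * (13/2) + 6
= 169/4 - 169/2 + 6
= -145/4 = -36.25

-36.25


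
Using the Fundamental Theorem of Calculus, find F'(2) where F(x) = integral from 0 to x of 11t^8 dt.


By the Fundamental Theorem of Calculus (Part 1):
If F(x) = integral from 0 to x of f(t) dt, then F'(x) = f(x)
Here f(t) = 11t^8
So F'(x) = 11x^8
Evaluate at x = 2:
F'(2) = 11 * 2^8
= 11 * 256
= 2816

2816


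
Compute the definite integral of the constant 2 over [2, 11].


The integral of a constant k over [a, b] equals k * (b - a).
integral from 2 to 11 of 2 dx
= 2 * (11 - 2)
= 2 * 9
= 18

18


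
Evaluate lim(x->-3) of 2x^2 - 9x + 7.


Since polynomials are continuous, we use direct substitution.
lim(x->-3) of 2x^2 - 9x + 7
= 2 * (-3)^2 - 9 * (-3) + 7
= 18 + 27 + 7
= 52

52


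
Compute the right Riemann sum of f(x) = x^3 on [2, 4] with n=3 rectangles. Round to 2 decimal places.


Right Riemann sum uses right endpoints of each subinterval.
Interval: [2, 4], n = 3
dx = (4 - 2) / 3 = 2/3
Right endpoints: [8/3, 10/3, 4]
f values: [512/27, 1000/27, 64]
Sum = dx * (sum of f values)
= 2/3 * 120
= 80 = 80.00

80.00


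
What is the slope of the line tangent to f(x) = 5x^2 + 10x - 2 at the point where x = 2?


The slope of the tangent line equals f'(x) at the point.
f(x) = 5x^2 + 10x - 2
f'(x) = 10x + 10
At x = 2:
f'(2) = 10 * 2 + 10
= 20 + 10
= 30

30


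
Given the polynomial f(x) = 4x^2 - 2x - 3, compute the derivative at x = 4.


Differentiate term by term using power and sum rules:
f(x) = 4x^2 - 2x - 3
f'(x) = 8x - 2
Substitute x = 4:
f'(4) = 8 * 4 - 2
= 32 - 2
= 30

30


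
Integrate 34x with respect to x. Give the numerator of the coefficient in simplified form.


Apply the power rule for integration:
integral of ax^n dx = a/(n+1) * x^(n+1) + C
integral of 34x dx
= 34/2 * x^2 + C
= 17 * x^2 + C
The coefficient in lowest terms is 17 = 17/1, so its numerator is 17

17


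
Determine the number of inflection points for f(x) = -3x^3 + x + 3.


Inflection points occur where f''(x) = 0 and concavity changes.
f(x) = -3x^3 + x + 3
f'(x) = -9x^2 + 1
f''(x) = -18x
Set f''(x) = 0:
-18x = 0
x = 0 / (-18) = 0
Since f''(x) is linear (degree 1), it changes sign at this point.
Therefore there is exactly 1 inflection point.

1


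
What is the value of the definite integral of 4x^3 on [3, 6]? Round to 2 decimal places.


Find the antiderivative of 4x^3:
F(x) = 4/4 * x^4
Apply the Fundamental Theorem of Calculus:
F(6) - F(3)
= 4/4 * 6^4 - 4/4 * 3^4
= 4/4 * (1296 - 81)
= 4/4 * 1215
= 1215 = 1215.00

1215.00


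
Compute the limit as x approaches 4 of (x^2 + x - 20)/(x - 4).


Direct substitution gives 0/0, so we factor the numerator.
Factor: (x^2 + x - 20) = (x - 4)(x + 5)
Cancel the common factor (x - 4):
(x^2 + x - 20)/(x - 4) = (x + 5)
Now substitute x = 4:
= (4) - (-5) = 9

9


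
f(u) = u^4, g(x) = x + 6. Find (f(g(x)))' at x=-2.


Using the chain rule: (f(g(x)))' = f'(g(x)) * g'(x)
First, find g(-2):
g(-2) = 1 * (-2) + 6 = 4
Next, f'(u) = 4u^3
And g'(x) = 1
So f'(g(-2)) * g'(-2)
= 4 * 4^3 * 1
= 4 * 64 * 1
= 256

256


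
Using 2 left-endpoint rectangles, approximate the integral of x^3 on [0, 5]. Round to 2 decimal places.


Left Riemann sum uses left endpoints of each subinterval.
Interval: [0, 5], n = 2
dx = (5 - 0) / 2 = 5/2
Left endpoints: [0, 5/2]
f values: [0, 125/8]
Sum = dx * (sum of f values)
= 5/2 * 125/8
= 625/16 ≈ 39.06

39.06


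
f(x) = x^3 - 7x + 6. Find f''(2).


First derivative:
f'(x) = 3x^2 - 7
Second derivative:
f''(x) = 6x
Substitute x = 2:
f''(2) = 6 * 2 + 0
= 12 + 0
= 12

12


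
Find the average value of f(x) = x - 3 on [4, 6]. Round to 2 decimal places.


Average value = 1/(b-a) * integral from a to b of f(x) dx
First compute the integral of x - 3:
F(x) = (1/2)x^2 - 3x
F(6) = 1/2 * 36 - 3 * 6 = 0
F(4) = 1/2 * 16 - 3 * 4 = -4
Integral = 0 - (-4) = 4
Average = 4 / (6 - 4) = 4 / 2
= 2 = 2.00

2.00


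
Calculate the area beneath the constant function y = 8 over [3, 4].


The area under a constant function y = 8 is a rectangle.
Width = 4 - 3 = 1
Height = 8
Area = width * height
= 1 * 8
= 8

8


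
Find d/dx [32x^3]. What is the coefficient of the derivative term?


We apply the power rule: d/dx [ax^n] = a*n * x^(n-1)
d/dx [32x^3]
= 32 * 3 * x^(3-1)
= 96x^2
The coefficient is 96

96


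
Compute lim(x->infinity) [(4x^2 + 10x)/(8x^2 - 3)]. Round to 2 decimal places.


For limits at infinity with equal-degree polynomials,
we compare leading coefficients.
Numerator leading term: 4x^2
Denominator leading term: 8x^2
Divide both by x^2:
lim = (4 + 10/x) / (8 - 3/x^2)
As x -> infinity, the 1/x and 1/x^2 terms vanish:
= 4/8 = 1/2 = 0.50

0.50


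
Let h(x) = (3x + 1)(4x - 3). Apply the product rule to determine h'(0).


Let u(x) = 3x + 1 and v(x) = 4x - 3
u'(x) = 3
v'(x) = 4
Product rule: h'(x) = u'(x)*v(x) + u(x)*v'(x)
= 3 * (4x - 3) + (3x + 1) * 4
At x = 0:
u(0) = 3 * 0 + 1 = 1
v(0) = 4 * 0 - 3 = -3
h'(0) = 3 * (-3) + 1 * 4
= -9 + 4
= -5

-5


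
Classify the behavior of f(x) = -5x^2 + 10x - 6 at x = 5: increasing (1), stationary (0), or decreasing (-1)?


Compute f'(x) to determine behavior:
f'(x) = -10x + 10
f'(5) = -10 * 5 + 10
= -50 + 10
= -40
Since f'(5) < 0, the function is decreasing (-1)

-1


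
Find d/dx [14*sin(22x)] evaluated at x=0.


Apply the chain rule to differentiate 14*sin(22x):
d/dx [14*sin(22x)]
= 14 * cos(22x) * d/dx(22x)
= 14 * 22 * cos(22x)
= 308 * cos(22x)
Evaluate at x = 0:
= 308 * cos(0)
= 308 * 1
= 308

308


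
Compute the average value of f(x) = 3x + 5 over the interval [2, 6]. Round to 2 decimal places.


Average value = 1/(b-a) * integral from a to b of f(x) dx
First compute the integral of 3x + 5:
F(x) = (3/2)x^2 + 5x
F(6) = 3/2 * 36 + 5 * 6 = 84
F(2) = 3/2 * 4 + 5 * 2 = 16
Integral = 84 - 16 = 68
Average = 68 / (6 - 2) = 68 / 4
= 17 = 17.00

17.00


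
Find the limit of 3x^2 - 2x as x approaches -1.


Since polynomials are continuous, we use direct substitution.
lim(x->-1) of 3x^2 - 2x
= 3 * (-1)^2 - 2 * (-1) + 0
= 3 + 2 + 0
= 5

5


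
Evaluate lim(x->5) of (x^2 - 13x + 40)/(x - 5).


Direct substitution gives 0/0, so we factor the numerator.
Factor: (x^2 - 13x + 40) = (x - 5)(x - 8)
Cancel the common factor (x - 5):
(x^2 - 13x + 40)/(x - 5) = (x - 8)
Now substitute x = 5:
= (5) - (8) = -3

-3


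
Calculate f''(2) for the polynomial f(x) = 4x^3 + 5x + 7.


First derivative:
f'(x) = 12x^2 + 5
Second derivative:
f''(x) = 24x
Substitute x = 2:
f''(2) = 24 * 2 + 0
= 48 + 0
= 48

48


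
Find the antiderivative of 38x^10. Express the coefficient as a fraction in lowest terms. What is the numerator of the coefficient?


Apply the power rule for integration:
integral of ax^n dx = a/(n+1) * x^(n+1) + C
integral of 38x^10 dx
= 38/11 * x^11 + C
The coefficient in lowest terms is 38/11, and its numerator is 38

38


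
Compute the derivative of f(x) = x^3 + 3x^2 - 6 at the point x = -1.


Differentiate f(x) = x^3 + 3x^2 - 6 term by term:
f'(x) = 3x^2 + 6x
Substitute x = -1:
f'(-1) = 3 * (-1)^2 + 6 * (-1) + 0
= 3 - 6 + 0
= -3

-3


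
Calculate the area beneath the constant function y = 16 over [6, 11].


The area under a constant function y = 16 is a rectangle.
Width = 11 - 6 = 5
Height = 16
Area = width * height
= 5 * 16
= 80

80


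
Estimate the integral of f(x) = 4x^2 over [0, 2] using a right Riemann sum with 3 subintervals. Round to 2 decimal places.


Right Riemann sum uses right endpoints of each subinterval.
Interval: [0, 2], n = 3
dx = (2 - 0) / 3 = 2/3
Right endpoints: [2/3, 4/3, 2]
f values: [16/9, 64/9, 16]
Sum = dx * (sum of f values)
= 2/3 * 224/9
= 448/27 ≈ 16.59

16.59


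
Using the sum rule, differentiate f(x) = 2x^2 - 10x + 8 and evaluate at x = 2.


Differentiate term by term using power and sum rules:
f(x) = 2x^2 - 10x + 8
f'(x) = 4x - 10
Substitute x = 2:
f'(2) = 4 * 2 - 10
= 8 - 10
= -2

-2


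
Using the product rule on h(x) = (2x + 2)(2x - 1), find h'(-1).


Let u(x) = 2x + 2 and v(x) = 2x - 1
u'(x) = 2
v'(x) = 2
Product rule: h'(x) = u'(x)*v(x) + u(x)*v'(x)
= 2 * (2x - 1) + (2x + 2) * 2
At x = -1:
u(-1) = 2 * (-1) + 2 = 0
v(-1) = 2 * (-1) - 1 = -3
h'(-1) = 2 * (-3) + 0 * 2
= -6 + 0
= -6

-6


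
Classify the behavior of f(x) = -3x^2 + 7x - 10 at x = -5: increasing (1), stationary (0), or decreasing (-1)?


Compute f'(x) to determine behavior:
f'(x) = -6x + 7
f'(-5) = -6 * (-5) + 7
= 30 + 7
= 37
Since f'(-5) > 0, the function is increasing (1)

1


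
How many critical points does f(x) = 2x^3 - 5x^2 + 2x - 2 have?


Find where f'(x) = 0:
f(x) = 2x^3 - 5x^2 + 2x - 2
f'(x) = 6x^2 - 10x + 2
This is a quadratic in x. Use the discriminant to count real roots.
Discriminant = (-10)^2 - 4 * 6 * 2
= 100 - 48
= 52
Since discriminant > 0, f'(x) = 0 has 2 real solutions.
Number of critical points: 2

2


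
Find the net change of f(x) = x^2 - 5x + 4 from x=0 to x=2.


Net change = f(b) - f(a)
f(x) = x^2 - 5x + 4
Compute f(2):
f(2) = 1 * 2^2 - 5 * 2 + 4
= 4 - 10 + 4
= -2
Compute f(0):
f(0) = 1 * 0^2 - 5 * 0 + 4
= 0 + 0 + 4
= 4
Net change = -2 - 4 = -6

-6


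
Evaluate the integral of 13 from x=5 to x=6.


The integral of a constant k over [a, b] equals k * (b - a).
integral from 5 to 6 of 13 dx
= 13 * (6 - 5)
= 13 * 1
= 13

13


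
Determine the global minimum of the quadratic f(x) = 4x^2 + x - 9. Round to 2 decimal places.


For a quadratic f(x) = ax^2 + bx + c with a > 0, the minimum is at the vertex.
Vertex x-coordinate: x = -b/(2a)
x = -(1) / (2 * 4)
x = -1/8
Substitute back to find the minimum value:
f(-1/8) = 4 * (-1/8)^2 + 1 * (-1/8) - 9
= 1/16 - 1/8 - 9
= -145/16 ≈ -9.06

-9.06
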